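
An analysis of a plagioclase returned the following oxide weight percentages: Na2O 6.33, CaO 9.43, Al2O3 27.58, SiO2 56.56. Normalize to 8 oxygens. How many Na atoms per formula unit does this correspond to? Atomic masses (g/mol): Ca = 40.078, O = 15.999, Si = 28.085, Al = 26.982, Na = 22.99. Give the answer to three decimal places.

0.551 Na apfu

Na2O (M=61.979): mol = 0.10213; Na = 0.20426, O = 0.10213.
CaO (M=56.077): mol = 0.16816; Ca = 0.16816, O = 0.16816.
Al2O3 (M=101.961): mol = 0.27050; Al = 0.54100, O = 0.81150.
SiO2 (M=60.083): mol = 0.94136; Si = 0.94136, O = 1.88272.
ΣO = 2.96451; factor = 8/ΣO = 2.69859.
Na apfu = 0.20426 × 2.69859 = 0.551.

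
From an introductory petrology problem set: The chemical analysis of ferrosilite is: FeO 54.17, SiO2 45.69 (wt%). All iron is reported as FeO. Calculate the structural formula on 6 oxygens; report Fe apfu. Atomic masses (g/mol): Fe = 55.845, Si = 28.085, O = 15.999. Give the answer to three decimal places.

1.989 Fe apfu

FeO: 54.17/71.844 = 0.75399 mol → 0.75399 mol Fe, 0.75399 mol O.
SiO2: 45.69/60.083 = 0.76045 mol → 0.76045 mol Si, 1.52090 mol O.
Total oxygen = 2.27489 mol. Normalization factor = 6/2.27489 = 2.63749.
Fe per 6 O = 0.75399 × 2.63749 = 1.989.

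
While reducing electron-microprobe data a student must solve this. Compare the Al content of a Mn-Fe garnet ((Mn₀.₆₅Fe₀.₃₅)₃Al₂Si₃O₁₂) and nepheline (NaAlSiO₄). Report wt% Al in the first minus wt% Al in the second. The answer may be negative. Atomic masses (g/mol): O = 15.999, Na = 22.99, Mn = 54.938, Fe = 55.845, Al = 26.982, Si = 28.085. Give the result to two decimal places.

M((Mn₀.₆₅Fe₀.₃₅)₃Al₂Si₃O₁₂) = 495.973 g/mol, so wt% Al = 53.964/495.973 × 100 = 10.88%.
M(NaAlSiO₄) = 142.053 g/mol, so wt% Al = 26.982/142.053 × 100 = 18.99%.
10.88 − 18.99 = -8.11 pp.

-8.11 percentage points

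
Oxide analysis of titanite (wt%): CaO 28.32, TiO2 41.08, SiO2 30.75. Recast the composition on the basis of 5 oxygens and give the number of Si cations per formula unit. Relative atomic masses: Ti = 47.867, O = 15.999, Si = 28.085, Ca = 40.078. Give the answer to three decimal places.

1.001 Si apfu

28.32 wt% CaO ÷ 56.077 g/mol = 0.50502 mol, giving 0.50502 Ca and 0.50502 O.
41.08 wt% TiO2 ÷ 79.865 g/mol = 0.51437 mol, giving 0.51437 Ti and 1.02874 O.
30.75 wt% SiO2 ÷ 60.083 g/mol = 0.51179 mol, giving 0.51179 Si and 1.02358 O.
Oxygen sums to 2.55734; scaling by 5/2.55734 = 1.95516 puts the formula on 5 O.
Si: 0.51179 × 1.95516 = 1.001 atoms per formula unit.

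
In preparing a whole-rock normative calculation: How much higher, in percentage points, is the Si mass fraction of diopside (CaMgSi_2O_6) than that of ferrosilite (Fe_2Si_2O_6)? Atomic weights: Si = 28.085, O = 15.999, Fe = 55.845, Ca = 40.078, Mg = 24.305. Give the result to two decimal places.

First mineral: 56.170 g Si in 216.547 g formula = 25.94 wt% Si.
Second mineral: 56.170 g Si in 263.854 g formula = 21.29 wt% Si.
25.94% − 21.29% gives a difference of 4.65 percentage points.

4.65 percentage points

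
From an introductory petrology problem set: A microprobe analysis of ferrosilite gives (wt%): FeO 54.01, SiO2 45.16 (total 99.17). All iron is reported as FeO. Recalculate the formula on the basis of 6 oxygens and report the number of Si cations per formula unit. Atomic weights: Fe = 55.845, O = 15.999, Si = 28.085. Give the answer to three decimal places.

2.000 Si apfu

FeO: 54.01/71.844 = 0.75177 mol → 0.75177 mol Fe, 0.75177 mol O.
SiO2: 45.16/60.083 = 0.75163 mol → 0.75163 mol Si, 1.50326 mol O.
Total oxygen = 2.25503 mol. Normalization factor = 6/2.25503 = 2.66072.
Si per 6 O = 0.75163 × 2.66072 = 2.000.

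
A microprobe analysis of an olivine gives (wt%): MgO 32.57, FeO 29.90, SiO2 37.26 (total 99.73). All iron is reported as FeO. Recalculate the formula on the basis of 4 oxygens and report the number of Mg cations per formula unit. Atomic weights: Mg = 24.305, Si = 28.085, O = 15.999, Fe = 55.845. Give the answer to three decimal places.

MgO (M=40.304): mol = 0.80811; Mg = 0.80811, O = 0.80811.
FeO (M=71.844): mol = 0.41618; Fe = 0.41618, O = 0.41618.
SiO2 (M=60.083): mol = 0.62014; Si = 0.62014, O = 1.24028.
ΣO = 2.46457; factor = 4/ΣO = 1.62300.
Mg apfu = 0.80811 × 1.62300 = 1.312.

1.312 Mg apfu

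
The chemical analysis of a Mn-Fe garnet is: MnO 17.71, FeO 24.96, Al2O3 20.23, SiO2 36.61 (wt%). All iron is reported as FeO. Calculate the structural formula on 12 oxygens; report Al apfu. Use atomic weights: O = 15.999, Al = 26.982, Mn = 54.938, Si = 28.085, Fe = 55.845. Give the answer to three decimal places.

1.975 Al apfu

MnO: 17.71/70.937 = 0.24966 mol → 0.24966 mol Mn, 0.24966 mol O.
FeO: 24.96/71.844 = 0.34742 mol → 0.34742 mol Fe, 0.34742 mol O.
Al2O3: 20.23/101.961 = 0.19841 mol → 0.39682 mol Al, 0.59523 mol O.
SiO2: 36.61/60.083 = 0.60932 mol → 0.60932 mol Si, 1.21864 mol O.
Total oxygen = 2.41095 mol. Normalization factor = 12/2.41095 = 4.97729.
Al per 12 O = 0.39682 × 4.97729 = 1.975.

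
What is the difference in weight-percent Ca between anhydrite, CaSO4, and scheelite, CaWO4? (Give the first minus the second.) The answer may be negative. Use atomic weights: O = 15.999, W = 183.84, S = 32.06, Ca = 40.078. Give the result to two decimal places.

M(CaSO4) = 136.134 g/mol, so wt% Ca = 40.078/136.134 × 100 = 29.44%.
M(CaWO4) = 287.914 g/mol, so wt% Ca = 40.078/287.914 × 100 = 13.92%.
29.44 − 13.92 = 15.52 pp.

15.52 percentage points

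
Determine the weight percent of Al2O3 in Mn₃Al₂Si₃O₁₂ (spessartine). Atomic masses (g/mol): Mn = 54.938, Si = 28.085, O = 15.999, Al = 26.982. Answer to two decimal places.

Formula mass = 495.021 g/mol.
2 Al → 1.0000 mol Al2O3 per formula unit; M(Al2O3) = 101.961, so Al2O3 mass = 101.961 g.
101.961/495.021 × 100 = 20.60 wt%.

20.60 wt%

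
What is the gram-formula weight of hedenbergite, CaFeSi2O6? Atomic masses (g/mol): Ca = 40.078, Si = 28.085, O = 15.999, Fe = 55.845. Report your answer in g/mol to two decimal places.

M = 1·40.078 + 1·55.845 + 2·28.085 + 6·15.999

248.09 g/mol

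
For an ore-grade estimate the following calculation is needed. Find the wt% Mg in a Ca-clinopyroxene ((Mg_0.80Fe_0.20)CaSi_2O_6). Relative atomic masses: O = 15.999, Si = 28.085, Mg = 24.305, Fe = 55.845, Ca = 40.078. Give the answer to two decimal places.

Molar mass of (Mg_0.80Fe_0.20)CaSi_2O_6: 0.80*24.305 + 0.20*55.845 + 1*40.078 + 2*28.085 + 6*15.999 = 222.855 g/mol.
Mass of Mg per formula unit: 0.80 × 24.305 = 19.444 g.
Weight fraction Mg = 19.444 / 222.855 = 0.0872.

8.72 wt%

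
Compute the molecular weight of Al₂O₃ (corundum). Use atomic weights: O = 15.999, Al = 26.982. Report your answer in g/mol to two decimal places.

101.96 g/mol

M = 2·26.982 + 3·15.999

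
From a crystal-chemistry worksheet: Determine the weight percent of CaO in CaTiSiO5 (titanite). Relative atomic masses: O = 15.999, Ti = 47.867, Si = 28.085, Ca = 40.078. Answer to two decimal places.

28.61 wt%

M(CaTiSiO5) = 196.025 g/mol; M(CaO) = 56.077 g/mol.
Moles CaO per formula unit = 1 Ca ÷ 1 = 1.0000.
CaO fraction = (1.0000 × 56.077) / 196.025 = 56.077/196.025 = 0.2861.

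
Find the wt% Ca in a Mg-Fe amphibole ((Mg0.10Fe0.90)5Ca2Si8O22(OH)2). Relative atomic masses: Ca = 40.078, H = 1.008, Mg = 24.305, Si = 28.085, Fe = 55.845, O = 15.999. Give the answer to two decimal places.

8.40 weight percent

M((Mg0.10Fe0.90)5Ca2Si8O22(OH)2) = 954.283 g/mol.
Ca contributes 2 × 40.078 = 80.156 g per mole.
80.156/954.283 = 0.0840 → 8.40%.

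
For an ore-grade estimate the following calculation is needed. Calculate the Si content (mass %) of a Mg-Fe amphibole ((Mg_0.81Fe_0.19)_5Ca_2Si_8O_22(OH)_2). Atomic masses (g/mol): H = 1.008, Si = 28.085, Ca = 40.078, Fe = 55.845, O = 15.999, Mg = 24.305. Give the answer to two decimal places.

26.67 mass %

M((Mg_0.81Fe_0.19)_5Ca_2Si_8O_22(OH)_2) = 842.316 g/mol.
Si contributes 8 × 28.085 = 224.680 g per mole.
224.680/842.316 = 0.2667 → 26.67%.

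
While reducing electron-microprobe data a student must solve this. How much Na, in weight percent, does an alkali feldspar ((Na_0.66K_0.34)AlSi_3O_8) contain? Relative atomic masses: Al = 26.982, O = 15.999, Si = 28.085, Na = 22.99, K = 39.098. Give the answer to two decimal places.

5.67 weight percent

Molar mass of (Na_0.66K_0.34)AlSi_3O_8: 0.66*22.99 + 0.34*39.098 + 1*26.982 + 3*28.085 + 8*15.999 = 267.696 g/mol.
Mass of Na per formula unit: 0.66 × 22.99 = 15.173 g.
Weight fraction Na = 15.173 / 267.696 = 0.0567.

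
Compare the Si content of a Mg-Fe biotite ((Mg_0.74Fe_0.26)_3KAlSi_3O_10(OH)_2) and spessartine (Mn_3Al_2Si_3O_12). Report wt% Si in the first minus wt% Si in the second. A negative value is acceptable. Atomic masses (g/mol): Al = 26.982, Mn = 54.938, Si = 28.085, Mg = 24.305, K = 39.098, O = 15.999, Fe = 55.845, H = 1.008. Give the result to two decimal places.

Si in (Mg_0.74Fe_0.26)_3KAlSi_3O_10(OH)_2: molar mass 441.855 g/mol; 3×28.085 = 84.255 g → 19.07 wt%.
Si in Mn_3Al_2Si_3O_12: molar mass 495.021 g/mol; 3×28.085 = 84.255 g → 17.02 wt%.
Difference = 19.07 − 17.02 = 2.05 percentage points.

2.05 percentage points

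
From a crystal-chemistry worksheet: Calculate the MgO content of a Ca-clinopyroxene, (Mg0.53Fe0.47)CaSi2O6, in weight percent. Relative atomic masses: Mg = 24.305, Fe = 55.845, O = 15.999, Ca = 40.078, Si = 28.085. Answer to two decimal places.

Formula mass = 231.371 g/mol.
0.53 Mg → 0.5300 mol MgO per formula unit; M(MgO) = 40.304, so MgO mass = 21.361 g.
21.361/231.371 × 100 = 9.23 wt%.

9.23 wt%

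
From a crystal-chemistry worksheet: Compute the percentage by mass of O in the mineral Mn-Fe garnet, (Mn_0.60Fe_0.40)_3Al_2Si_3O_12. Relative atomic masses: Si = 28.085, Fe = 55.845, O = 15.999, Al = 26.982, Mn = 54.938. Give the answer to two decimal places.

M((Mn_0.60Fe_0.40)_3Al_2Si_3O_12) = 496.109 g/mol.
O contributes 12 × 15.999 = 191.988 g per mole.
191.988/496.109 = 0.3870 → 38.70%.

38.70 weight percent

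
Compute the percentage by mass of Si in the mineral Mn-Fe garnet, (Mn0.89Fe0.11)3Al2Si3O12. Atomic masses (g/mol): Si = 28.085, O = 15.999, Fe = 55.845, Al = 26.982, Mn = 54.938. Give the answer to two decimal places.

17.01 wt%

Molar mass of (Mn0.89Fe0.11)3Al2Si3O12: 2.67*54.938 + 0.33*55.845 + 2*26.982 + 3*28.085 + 12*15.999 = 495.320 g/mol.
Mass of Si per formula unit: 3 × 28.085 = 84.255 g.
Weight fraction Si = 84.255 / 495.320 = 0.1701.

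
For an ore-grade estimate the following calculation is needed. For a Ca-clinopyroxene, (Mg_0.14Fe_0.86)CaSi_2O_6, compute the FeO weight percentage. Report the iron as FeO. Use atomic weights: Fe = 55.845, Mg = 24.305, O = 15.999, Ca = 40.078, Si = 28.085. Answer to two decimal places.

Formula mass = 243.671 g/mol.
0.86 Fe → 0.8600 mol FeO per formula unit; M(FeO) = 71.844, so FeO mass = 61.786 g.
61.786/243.671 × 100 = 25.36 wt%.

25.36 wt%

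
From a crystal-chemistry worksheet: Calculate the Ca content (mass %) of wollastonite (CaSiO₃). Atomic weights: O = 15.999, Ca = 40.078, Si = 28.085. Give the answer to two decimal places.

Molar mass of CaSiO₃: 1*40.078 + 1*28.085 + 3*15.999 = 116.160 g/mol.
Mass of Ca per formula unit: 1 × 40.078 = 40.078 g.
Weight fraction Ca = 40.078 / 116.160 = 0.3450.

34.50 mass %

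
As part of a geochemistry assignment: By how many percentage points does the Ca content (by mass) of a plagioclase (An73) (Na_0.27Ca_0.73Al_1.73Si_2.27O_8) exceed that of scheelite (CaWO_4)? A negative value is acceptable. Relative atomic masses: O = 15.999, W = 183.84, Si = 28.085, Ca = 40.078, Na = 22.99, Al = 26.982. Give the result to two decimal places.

-3.24 percentage points

M(Na_0.27Ca_0.73Al_1.73Si_2.27O_8) = 273.888 g/mol, so wt% Ca = 29.257/273.888 × 100 = 10.68%.
M(CaWO_4) = 287.914 g/mol, so wt% Ca = 40.078/287.914 × 100 = 13.92%.
10.68 − 13.92 = -3.24 pp.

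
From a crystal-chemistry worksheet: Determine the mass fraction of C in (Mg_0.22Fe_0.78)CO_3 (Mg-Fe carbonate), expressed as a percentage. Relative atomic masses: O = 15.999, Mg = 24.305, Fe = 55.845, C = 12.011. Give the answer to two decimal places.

11.03 wt%

Formula mass = 0.22*24.305 + 0.78*55.845 + 1*12.011 + 3*15.999 = 108.914 g/mol, of which 12.011 g is C.
So C makes up 12.011/108.914 = 0.1103 of the mass, i.e. 11.03%.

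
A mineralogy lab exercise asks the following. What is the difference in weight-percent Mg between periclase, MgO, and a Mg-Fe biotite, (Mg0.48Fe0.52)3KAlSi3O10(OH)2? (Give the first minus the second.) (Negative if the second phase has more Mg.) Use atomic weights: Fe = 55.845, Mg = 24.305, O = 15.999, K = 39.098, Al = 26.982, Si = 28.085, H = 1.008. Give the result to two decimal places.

First mineral: 24.305 g Mg in 40.304 g formula = 60.30 wt% Mg.
Second mineral: 34.999 g Mg in 466.456 g formula = 7.50 wt% Mg.
60.30% − 7.50% gives a difference of 52.80 percentage points.

52.80 percentage points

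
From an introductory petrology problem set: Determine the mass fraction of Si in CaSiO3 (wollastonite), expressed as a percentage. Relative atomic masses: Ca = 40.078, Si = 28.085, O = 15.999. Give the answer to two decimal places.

M(CaSiO3) = 116.160 g/mol.
Si contributes 1 × 28.085 = 28.085 g per mole.
28.085/116.160 = 0.2418 → 24.18%.

24.18 wt%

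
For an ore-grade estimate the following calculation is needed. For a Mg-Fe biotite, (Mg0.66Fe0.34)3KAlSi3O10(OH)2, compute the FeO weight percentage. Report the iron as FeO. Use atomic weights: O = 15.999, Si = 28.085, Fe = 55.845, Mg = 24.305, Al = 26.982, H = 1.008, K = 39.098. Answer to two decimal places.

16.31 wt%

Molar mass of (Mg0.66Fe0.34)3KAlSi3O10(OH)2 = 1.98*24.305 + 1.02*55.845 + 1*39.098 + 1*26.982 + 3*28.085 + 12*15.999 + 2*1.008 = 449.425 g/mol.
Each formula unit contains 1.02 Fe, equivalent to 1.02/1 = 1.0200 mol FeO.
M(FeO) = 1×55.845 + 1×15.999 = 71.844 g/mol.
Mass of FeO per formula unit = 1.0200 × 71.844 = 73.281 g.
FeO wt% = 73.281 / 449.425 × 100 = 16.31%.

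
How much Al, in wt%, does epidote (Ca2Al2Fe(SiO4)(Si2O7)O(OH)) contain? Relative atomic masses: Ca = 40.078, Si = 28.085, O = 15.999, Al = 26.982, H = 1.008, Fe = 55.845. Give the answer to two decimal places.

11.17 wt%

M(Ca2Al2Fe(SiO4)(Si2O7)O(OH)) = 483.215 g/mol.
Al contributes 2 × 26.982 = 53.964 g per mole.
53.964/483.215 = 0.1117 → 11.17%.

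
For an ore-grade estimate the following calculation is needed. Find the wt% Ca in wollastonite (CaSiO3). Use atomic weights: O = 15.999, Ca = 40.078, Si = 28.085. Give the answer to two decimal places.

34.50 weight percent

Molar mass of CaSiO3: 1*40.078 + 1*28.085 + 3*15.999 = 116.160 g/mol.
Mass of Ca per formula unit: 1 × 40.078 = 40.078 g.
Weight fraction Ca = 40.078 / 116.160 = 0.3450.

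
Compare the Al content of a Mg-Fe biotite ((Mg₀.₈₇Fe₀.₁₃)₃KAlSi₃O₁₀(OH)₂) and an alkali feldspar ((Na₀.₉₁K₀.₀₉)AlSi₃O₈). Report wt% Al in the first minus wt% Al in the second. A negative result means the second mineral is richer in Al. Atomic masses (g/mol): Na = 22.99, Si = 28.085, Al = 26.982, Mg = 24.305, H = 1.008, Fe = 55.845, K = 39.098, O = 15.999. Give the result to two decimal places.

-3.95 percentage points

First mineral: 26.982 g Al in 429.555 g formula = 6.28 wt% Al.
Second mineral: 26.982 g Al in 263.669 g formula = 10.23 wt% Al.
6.28% − 10.23% gives a difference of -3.95 percentage points.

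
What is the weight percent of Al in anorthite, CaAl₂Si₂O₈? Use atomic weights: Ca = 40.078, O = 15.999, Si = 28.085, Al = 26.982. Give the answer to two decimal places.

19.40 weight percent

M(CaAl₂Si₂O₈) = 278.204 g/mol.
Al contributes 2 × 26.982 = 53.964 g per mole.
53.964/278.204 = 0.1940 → 19.40%.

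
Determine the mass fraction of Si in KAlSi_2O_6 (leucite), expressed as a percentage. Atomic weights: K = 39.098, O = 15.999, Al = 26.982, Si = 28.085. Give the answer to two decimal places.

M(KAlSi_2O_6) = 218.244 g/mol.
Si contributes 2 × 28.085 = 56.170 g per mole.
56.170/218.244 = 0.2574 → 25.74%.

25.74 mass %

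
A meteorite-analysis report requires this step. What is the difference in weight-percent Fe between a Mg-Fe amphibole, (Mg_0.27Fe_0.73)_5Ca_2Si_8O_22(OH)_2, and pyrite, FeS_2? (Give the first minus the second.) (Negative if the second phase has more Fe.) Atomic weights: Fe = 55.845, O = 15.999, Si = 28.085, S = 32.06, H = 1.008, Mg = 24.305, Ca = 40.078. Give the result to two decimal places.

First mineral: 203.834 g Fe in 927.474 g formula = 21.98 wt% Fe.
Second mineral: 55.845 g Fe in 119.965 g formula = 46.55 wt% Fe.
21.98% − 46.55% gives a difference of -24.57 percentage points.

-24.57 percentage points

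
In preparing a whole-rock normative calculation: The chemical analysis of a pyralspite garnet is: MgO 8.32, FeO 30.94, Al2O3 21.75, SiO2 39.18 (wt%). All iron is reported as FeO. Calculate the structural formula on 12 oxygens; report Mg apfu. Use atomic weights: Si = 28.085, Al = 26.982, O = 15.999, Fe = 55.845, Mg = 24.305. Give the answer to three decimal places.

0.960 Mg apfu

MgO: 8.32/40.304 = 0.20643 mol → 0.20643 mol Mg, 0.20643 mol O.
FeO: 30.94/71.844 = 0.43066 mol → 0.43066 mol Fe, 0.43066 mol O.
Al2O3: 21.75/101.961 = 0.21332 mol → 0.42664 mol Al, 0.63996 mol O.
SiO2: 39.18/60.083 = 0.65210 mol → 0.65210 mol Si, 1.30420 mol O.
Total oxygen = 2.58125 mol. Normalization factor = 12/2.58125 = 4.64891.
Mg per 12 O = 0.20643 × 4.64891 = 0.960.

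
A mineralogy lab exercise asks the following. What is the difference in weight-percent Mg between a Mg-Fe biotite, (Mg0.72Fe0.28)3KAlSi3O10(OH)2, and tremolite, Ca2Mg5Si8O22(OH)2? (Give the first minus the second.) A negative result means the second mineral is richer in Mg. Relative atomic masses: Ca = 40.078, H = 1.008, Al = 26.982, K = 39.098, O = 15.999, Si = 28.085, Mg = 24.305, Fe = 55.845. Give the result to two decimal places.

First mineral: 52.499 g Mg in 443.748 g formula = 11.83 wt% Mg.
Second mineral: 121.525 g Mg in 812.353 g formula = 14.96 wt% Mg.
11.83% − 14.96% gives a difference of -3.13 percentage points.

-3.13 percentage points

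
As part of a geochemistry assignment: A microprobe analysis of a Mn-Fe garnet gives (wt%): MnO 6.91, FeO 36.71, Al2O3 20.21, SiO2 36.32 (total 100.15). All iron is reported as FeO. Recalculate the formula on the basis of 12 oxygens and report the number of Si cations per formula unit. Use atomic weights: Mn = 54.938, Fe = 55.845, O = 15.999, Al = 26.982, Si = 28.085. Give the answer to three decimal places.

3.007 Si apfu

6.91 wt% MnO ÷ 70.937 g/mol = 0.09741 mol, giving 0.09741 Mn and 0.09741 O.
36.71 wt% FeO ÷ 71.844 g/mol = 0.51097 mol, giving 0.51097 Fe and 0.51097 O.
20.21 wt% Al2O3 ÷ 101.961 g/mol = 0.19821 mol, giving 0.39642 Al and 0.59463 O.
36.32 wt% SiO2 ÷ 60.083 g/mol = 0.60450 mol, giving 0.60450 Si and 1.20900 O.
Oxygen sums to 2.41201; scaling by 12/2.41201 = 4.97510 puts the formula on 12 O.
Si: 0.60450 × 4.97510 = 3.007 atoms per formula unit.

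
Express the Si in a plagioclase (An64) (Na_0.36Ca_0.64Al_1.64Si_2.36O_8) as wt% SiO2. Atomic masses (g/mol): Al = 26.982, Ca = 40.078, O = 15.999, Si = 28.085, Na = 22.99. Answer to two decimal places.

Formula mass = 272.449 g/mol.
2.36 Si → 2.3600 mol SiO2 per formula unit; M(SiO2) = 60.083, so SiO2 mass = 141.796 g.
141.796/272.449 × 100 = 52.04 wt%.

52.04 wt%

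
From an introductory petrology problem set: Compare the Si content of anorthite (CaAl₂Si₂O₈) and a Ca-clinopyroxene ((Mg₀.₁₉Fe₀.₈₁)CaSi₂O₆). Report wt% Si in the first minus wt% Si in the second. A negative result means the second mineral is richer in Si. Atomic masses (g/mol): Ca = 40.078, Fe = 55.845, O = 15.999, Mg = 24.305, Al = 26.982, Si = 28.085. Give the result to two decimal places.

Si in CaAl₂Si₂O₈: molar mass 278.204 g/mol; 2×28.085 = 56.170 g → 20.19 wt%.
Si in (Mg₀.₁₉Fe₀.₈₁)CaSi₂O₆: molar mass 242.094 g/mol; 2×28.085 = 56.170 g → 23.20 wt%.
Difference = 20.19 − 23.20 = -3.01 percentage points.

-3.01 percentage points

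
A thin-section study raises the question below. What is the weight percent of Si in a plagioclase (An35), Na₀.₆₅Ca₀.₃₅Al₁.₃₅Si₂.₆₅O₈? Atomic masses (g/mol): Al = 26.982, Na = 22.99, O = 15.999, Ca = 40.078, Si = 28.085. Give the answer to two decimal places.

27.79 wt%

Formula mass = 0.65×22.99 + 0.35×40.078 + 1.35×26.982 + 2.65×28.085 + 8×15.999 = 267.814 g/mol, of which 74.425 g is Si.
So Si makes up 74.425/267.814 = 0.2779 of the mass, i.e. 27.79%.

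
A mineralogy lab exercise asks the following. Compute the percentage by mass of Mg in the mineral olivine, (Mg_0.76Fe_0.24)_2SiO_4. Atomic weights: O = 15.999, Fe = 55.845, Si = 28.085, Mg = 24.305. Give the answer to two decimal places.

M((Mg_0.76Fe_0.24)_2SiO_4) = 155.830 g/mol.
Mg contributes 1.52 × 24.305 = 36.944 g per mole.
36.944/155.830 = 0.2371 → 23.71%.

23.71 mass %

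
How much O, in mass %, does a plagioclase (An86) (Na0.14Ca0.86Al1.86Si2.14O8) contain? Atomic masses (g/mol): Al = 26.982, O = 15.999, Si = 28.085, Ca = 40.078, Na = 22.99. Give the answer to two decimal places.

46.38 mass %

Formula mass = 0.14*22.99 + 0.86*40.078 + 1.86*26.982 + 2.14*28.085 + 8*15.999 = 275.966 g/mol, of which 127.992 g is O.
So O makes up 127.992/275.966 = 0.4638 of the mass, i.e. 46.38%.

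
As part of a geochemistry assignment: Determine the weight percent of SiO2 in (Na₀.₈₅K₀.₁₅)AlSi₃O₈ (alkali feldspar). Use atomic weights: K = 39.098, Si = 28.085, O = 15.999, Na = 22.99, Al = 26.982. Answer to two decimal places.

68.11 wt%

M((Na₀.₈₅K₀.₁₅)AlSi₃O₈) = 264.635 g/mol; M(SiO2) = 60.083 g/mol.
Moles SiO2 per formula unit = 3 Si ÷ 1 = 3.0000.
SiO2 fraction = (3.0000 × 60.083) / 264.635 = 180.249/264.635 = 0.6811.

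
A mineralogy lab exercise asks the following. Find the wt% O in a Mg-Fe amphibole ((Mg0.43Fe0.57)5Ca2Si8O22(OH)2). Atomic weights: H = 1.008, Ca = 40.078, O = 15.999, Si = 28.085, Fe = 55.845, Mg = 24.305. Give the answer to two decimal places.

42.56 weight percent

M((Mg0.43Fe0.57)5Ca2Si8O22(OH)2) = 902.242 g/mol.
O contributes 24 × 15.999 = 383.976 g per mole.
383.976/902.242 = 0.4256 → 42.56%.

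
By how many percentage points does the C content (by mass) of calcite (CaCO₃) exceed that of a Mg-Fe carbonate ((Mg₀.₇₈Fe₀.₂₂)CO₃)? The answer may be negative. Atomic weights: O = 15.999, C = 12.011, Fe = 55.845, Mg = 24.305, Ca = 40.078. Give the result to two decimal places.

C in CaCO₃: molar mass 100.086 g/mol; 1×12.011 = 12.011 g → 12.00 wt%.
C in (Mg₀.₇₈Fe₀.₂₂)CO₃: molar mass 91.252 g/mol; 1×12.011 = 12.011 g → 13.16 wt%.
Difference = 12.00 − 13.16 = -1.16 percentage points.

-1.16 percentage points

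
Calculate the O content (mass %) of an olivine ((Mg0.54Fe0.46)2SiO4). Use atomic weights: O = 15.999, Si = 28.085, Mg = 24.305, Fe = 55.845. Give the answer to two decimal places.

Molar mass of (Mg0.54Fe0.46)2SiO4: 1.08·24.305 + 0.92·55.845 + 1·28.085 + 4·15.999 = 169.708 g/mol.
Mass of O per formula unit: 4 × 15.999 = 63.996 g.
Weight fraction O = 63.996 / 169.708 = 0.3771.

37.71 mass %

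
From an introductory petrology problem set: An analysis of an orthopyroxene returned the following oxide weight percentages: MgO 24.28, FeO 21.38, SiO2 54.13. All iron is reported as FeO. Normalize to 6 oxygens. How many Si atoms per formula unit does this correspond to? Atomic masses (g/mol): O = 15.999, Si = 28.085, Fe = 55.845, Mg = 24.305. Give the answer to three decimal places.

2.001 Si apfu

MgO (M=40.304): mol = 0.60242; Mg = 0.60242, O = 0.60242.
FeO (M=71.844): mol = 0.29759; Fe = 0.29759, O = 0.29759.
SiO2 (M=60.083): mol = 0.90092; Si = 0.90092, O = 1.80184.
ΣO = 2.70185; factor = 6/ΣO = 2.22070.
Si apfu = 0.90092 × 2.22070 = 2.001.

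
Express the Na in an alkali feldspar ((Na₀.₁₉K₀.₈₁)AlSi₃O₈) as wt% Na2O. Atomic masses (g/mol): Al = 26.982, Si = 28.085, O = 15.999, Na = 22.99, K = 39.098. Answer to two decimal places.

2.14 wt%

Molar mass of (Na₀.₁₉K₀.₈₁)AlSi₃O₈ = 0.19·22.99 + 0.81·39.098 + 1·26.982 + 3·28.085 + 8·15.999 = 275.266 g/mol.
Each formula unit contains 0.19 Na, equivalent to 0.19/2 = 0.0950 mol Na2O.
M(Na2O) = 2×22.99 + 1×15.999 = 61.979 g/mol.
Mass of Na2O per formula unit = 0.0950 × 61.979 = 5.888 g.
Na2O wt% = 5.888 / 275.266 × 100 = 2.14%.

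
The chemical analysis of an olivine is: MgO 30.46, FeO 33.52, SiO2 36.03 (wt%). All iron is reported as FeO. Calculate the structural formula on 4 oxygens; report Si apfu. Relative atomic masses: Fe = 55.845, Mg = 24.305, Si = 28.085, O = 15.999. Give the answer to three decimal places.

30.46 wt% MgO ÷ 40.304 g/mol = 0.75576 mol, giving 0.75576 Mg and 0.75576 O.
33.52 wt% FeO ÷ 71.844 g/mol = 0.46657 mol, giving 0.46657 Fe and 0.46657 O.
36.03 wt% SiO2 ÷ 60.083 g/mol = 0.59967 mol, giving 0.59967 Si and 1.19934 O.
Oxygen sums to 2.42167; scaling by 4/2.42167 = 1.65175 puts the formula on 4 O.
Si: 0.59967 × 1.65175 = 0.991 atoms per formula unit.

0.991 Si apfu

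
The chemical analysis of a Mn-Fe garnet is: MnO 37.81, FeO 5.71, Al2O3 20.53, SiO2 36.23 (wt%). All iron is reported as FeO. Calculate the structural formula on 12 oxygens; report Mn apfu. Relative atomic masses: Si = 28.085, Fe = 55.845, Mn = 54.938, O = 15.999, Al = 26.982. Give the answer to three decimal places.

37.81 wt% MnO ÷ 70.937 g/mol = 0.53301 mol, giving 0.53301 Mn and 0.53301 O.
5.71 wt% FeO ÷ 71.844 g/mol = 0.07948 mol, giving 0.07948 Fe and 0.07948 O.
20.53 wt% Al2O3 ÷ 101.961 g/mol = 0.20135 mol, giving 0.40270 Al and 0.60405 O.
36.23 wt% SiO2 ÷ 60.083 g/mol = 0.60300 mol, giving 0.60300 Si and 1.20600 O.
Oxygen sums to 2.42254; scaling by 12/2.42254 = 4.95348 puts the formula on 12 O.
Mn: 0.53301 × 4.95348 = 2.640 atoms per formula unit.

2.640 Mn apfu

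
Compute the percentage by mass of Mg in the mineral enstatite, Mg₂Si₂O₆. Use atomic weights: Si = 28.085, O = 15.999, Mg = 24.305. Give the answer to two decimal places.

M(Mg₂Si₂O₆) = 200.774 g/mol.
Mg contributes 2 × 24.305 = 48.610 g per mole.
48.610/200.774 = 0.2421 → 24.21%.

24.21 mass %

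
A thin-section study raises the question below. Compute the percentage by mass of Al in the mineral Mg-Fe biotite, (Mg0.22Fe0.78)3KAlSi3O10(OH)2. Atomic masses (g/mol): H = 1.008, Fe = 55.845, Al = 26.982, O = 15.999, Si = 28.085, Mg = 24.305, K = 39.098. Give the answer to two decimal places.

5.49 weight percent

M((Mg0.22Fe0.78)3KAlSi3O10(OH)2) = 491.058 g/mol.
Al contributes 1 × 26.982 = 26.982 g per mole.
26.982/491.058 = 0.0549 → 5.49%.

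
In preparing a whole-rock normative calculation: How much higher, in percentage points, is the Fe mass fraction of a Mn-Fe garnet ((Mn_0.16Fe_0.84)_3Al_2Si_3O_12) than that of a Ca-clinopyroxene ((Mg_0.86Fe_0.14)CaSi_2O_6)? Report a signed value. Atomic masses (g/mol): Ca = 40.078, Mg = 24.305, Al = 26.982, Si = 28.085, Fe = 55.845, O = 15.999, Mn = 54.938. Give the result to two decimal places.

24.76 percentage points

First mineral: 140.729 g Fe in 497.307 g formula = 28.30 wt% Fe.
Second mineral: 7.818 g Fe in 220.963 g formula = 3.54 wt% Fe.
28.30% − 3.54% gives a difference of 24.76 percentage points.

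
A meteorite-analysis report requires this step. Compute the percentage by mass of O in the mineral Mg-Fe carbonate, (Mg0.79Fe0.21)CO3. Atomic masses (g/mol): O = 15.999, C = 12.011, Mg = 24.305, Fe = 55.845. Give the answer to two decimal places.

M((Mg0.79Fe0.21)CO3) = 90.936 g/mol.
O contributes 3 × 15.999 = 47.997 g per mole.
47.997/90.936 = 0.5278 → 52.78%.

52.78 wt%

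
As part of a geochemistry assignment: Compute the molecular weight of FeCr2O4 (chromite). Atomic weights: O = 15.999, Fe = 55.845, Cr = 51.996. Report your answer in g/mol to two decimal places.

223.83 g/mol

The formula mass is the sum 1·55.845 + 2·51.996 + 4·15.999.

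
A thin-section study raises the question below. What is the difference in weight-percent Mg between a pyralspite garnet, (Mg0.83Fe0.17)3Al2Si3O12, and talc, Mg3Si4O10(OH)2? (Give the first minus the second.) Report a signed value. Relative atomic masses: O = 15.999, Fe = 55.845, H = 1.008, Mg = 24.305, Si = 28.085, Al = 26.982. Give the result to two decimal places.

First mineral: 60.519 g Mg in 419.207 g formula = 14.44 wt% Mg.
Second mineral: 72.915 g Mg in 379.259 g formula = 19.23 wt% Mg.
14.44% − 19.23% gives a difference of -4.79 percentage points.

-4.79 percentage points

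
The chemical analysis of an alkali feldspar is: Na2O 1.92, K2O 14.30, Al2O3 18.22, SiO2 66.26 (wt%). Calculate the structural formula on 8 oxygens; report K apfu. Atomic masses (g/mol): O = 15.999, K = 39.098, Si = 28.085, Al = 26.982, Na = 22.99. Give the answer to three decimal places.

0.831 K apfu

Na2O: 1.92/61.979 = 0.03098 mol → 0.06196 mol Na, 0.03098 mol O.
K2O: 14.30/94.195 = 0.15181 mol → 0.30362 mol K, 0.15181 mol O.
Al2O3: 18.22/101.961 = 0.17870 mol → 0.35740 mol Al, 0.53610 mol O.
SiO2: 66.26/60.083 = 1.10281 mol → 1.10281 mol Si, 2.20562 mol O.
Total oxygen = 2.92451 mol. Normalization factor = 8/2.92451 = 2.73550.
K per 8 O = 0.30362 × 2.73550 = 0.831.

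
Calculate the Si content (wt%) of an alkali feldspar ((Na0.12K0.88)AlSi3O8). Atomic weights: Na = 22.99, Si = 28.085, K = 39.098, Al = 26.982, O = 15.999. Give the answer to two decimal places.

30.48 wt%

Formula mass = 0.12*22.99 + 0.88*39.098 + 1*26.982 + 3*28.085 + 8*15.999 = 276.394 g/mol, of which 84.255 g is Si.
So Si makes up 84.255/276.394 = 0.3048 of the mass, i.e. 30.48%.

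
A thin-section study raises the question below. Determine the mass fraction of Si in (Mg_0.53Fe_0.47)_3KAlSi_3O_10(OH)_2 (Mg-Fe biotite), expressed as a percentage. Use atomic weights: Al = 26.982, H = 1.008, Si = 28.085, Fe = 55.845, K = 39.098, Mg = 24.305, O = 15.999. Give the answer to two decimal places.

18.25 wt%

Molar mass of (Mg_0.53Fe_0.47)_3KAlSi_3O_10(OH)_2: 1.59*24.305 + 1.41*55.845 + 1*39.098 + 1*26.982 + 3*28.085 + 12*15.999 + 2*1.008 = 461.725 g/mol.
Mass of Si per formula unit: 3 × 28.085 = 84.255 g.
Weight fraction Si = 84.255 / 461.725 = 0.1825.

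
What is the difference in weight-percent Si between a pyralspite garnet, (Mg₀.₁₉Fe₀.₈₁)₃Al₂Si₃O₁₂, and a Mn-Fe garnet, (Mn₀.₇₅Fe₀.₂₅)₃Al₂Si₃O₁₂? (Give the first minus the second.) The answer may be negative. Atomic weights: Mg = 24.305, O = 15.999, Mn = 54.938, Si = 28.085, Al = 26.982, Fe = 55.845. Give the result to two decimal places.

First mineral: 84.255 g Si in 479.764 g formula = 17.56 wt% Si.
Second mineral: 84.255 g Si in 495.701 g formula = 17.00 wt% Si.
17.56% − 17.00% gives a difference of 0.56 percentage points.

0.56 percentage points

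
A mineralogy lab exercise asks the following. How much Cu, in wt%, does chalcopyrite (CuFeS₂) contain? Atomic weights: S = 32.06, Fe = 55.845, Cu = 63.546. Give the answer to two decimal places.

Formula mass = 1*63.546 + 1*55.845 + 2*32.06 = 183.511 g/mol, of which 63.546 g is Cu.
So Cu makes up 63.546/183.511 = 0.3463 of the mass, i.e. 34.63%.

34.63 wt%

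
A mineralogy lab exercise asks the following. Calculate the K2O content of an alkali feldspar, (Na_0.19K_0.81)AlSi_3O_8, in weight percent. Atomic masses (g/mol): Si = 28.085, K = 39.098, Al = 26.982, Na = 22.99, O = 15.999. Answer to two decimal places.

Molar mass of (Na_0.19K_0.81)AlSi_3O_8 = 0.19×22.99 + 0.81×39.098 + 1×26.982 + 3×28.085 + 8×15.999 = 275.266 g/mol.
Each formula unit contains 0.81 K, equivalent to 0.81/2 = 0.4050 mol K2O.
M(K2O) = 2×39.098 + 1×15.999 = 94.195 g/mol.
Mass of K2O per formula unit = 0.4050 × 94.195 = 38.149 g.
K2O wt% = 38.149 / 275.266 × 100 = 13.86%.

13.86 wt%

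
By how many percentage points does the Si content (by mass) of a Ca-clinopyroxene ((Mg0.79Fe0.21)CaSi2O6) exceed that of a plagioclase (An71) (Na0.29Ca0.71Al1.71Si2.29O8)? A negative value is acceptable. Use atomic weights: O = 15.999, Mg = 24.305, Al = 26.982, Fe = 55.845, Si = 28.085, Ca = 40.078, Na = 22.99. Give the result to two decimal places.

1.66 percentage points

M((Mg0.79Fe0.21)CaSi2O6) = 223.170 g/mol, so wt% Si = 56.170/223.170 × 100 = 25.17%.
M(Na0.29Ca0.71Al1.71Si2.29O8) = 273.568 g/mol, so wt% Si = 64.315/273.568 × 100 = 23.51%.
25.17 − 23.51 = 1.66 pp.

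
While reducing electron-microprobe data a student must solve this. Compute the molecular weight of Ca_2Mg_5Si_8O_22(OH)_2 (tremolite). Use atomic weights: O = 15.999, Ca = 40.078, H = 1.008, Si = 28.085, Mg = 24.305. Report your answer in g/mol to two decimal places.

812.35 g/mol

The formula mass is the sum 2·40.078 + 5·24.305 + 8·28.085 + 24·15.999 + 2·1.008.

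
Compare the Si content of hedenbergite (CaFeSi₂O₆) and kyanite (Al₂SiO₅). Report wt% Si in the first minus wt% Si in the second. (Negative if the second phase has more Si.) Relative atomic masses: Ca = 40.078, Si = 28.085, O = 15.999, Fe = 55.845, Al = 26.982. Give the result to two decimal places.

5.31 percentage points

M(CaFeSi₂O₆) = 248.087 g/mol, so wt% Si = 56.170/248.087 × 100 = 22.64%.
M(Al₂SiO₅) = 162.044 g/mol, so wt% Si = 28.085/162.044 × 100 = 17.33%.
22.64 − 17.33 = 5.31 pp.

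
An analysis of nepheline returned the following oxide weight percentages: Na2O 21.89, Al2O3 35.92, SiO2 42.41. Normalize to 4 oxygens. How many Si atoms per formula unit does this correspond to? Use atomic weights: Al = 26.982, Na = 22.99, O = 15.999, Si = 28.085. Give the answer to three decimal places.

1.001 Si apfu

Na2O: 21.89/61.979 = 0.35318 mol → 0.70636 mol Na, 0.35318 mol O.
Al2O3: 35.92/101.961 = 0.35229 mol → 0.70458 mol Al, 1.05687 mol O.
SiO2: 42.41/60.083 = 0.70586 mol → 0.70586 mol Si, 1.41172 mol O.
Total oxygen = 2.82177 mol. Normalization factor = 4/2.82177 = 1.41755.
Si per 4 O = 0.70586 × 1.41755 = 1.001.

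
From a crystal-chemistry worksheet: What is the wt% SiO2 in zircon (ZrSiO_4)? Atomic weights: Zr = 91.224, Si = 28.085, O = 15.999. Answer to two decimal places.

Formula mass = 183.305 g/mol.
1 Si → 1.0000 mol SiO2 per formula unit; M(SiO2) = 60.083, so SiO2 mass = 60.083 g.
60.083/183.305 × 100 = 32.78 wt%.

32.78 wt%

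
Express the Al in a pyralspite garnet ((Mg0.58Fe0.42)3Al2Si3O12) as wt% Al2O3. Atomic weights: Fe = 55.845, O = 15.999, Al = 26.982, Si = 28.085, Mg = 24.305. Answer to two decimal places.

23.02 wt%

Formula mass = 442.862 g/mol.
2 Al → 1.0000 mol Al2O3 per formula unit; M(Al2O3) = 101.961, so Al2O3 mass = 101.961 g.
101.961/442.862 × 100 = 23.02 wt%.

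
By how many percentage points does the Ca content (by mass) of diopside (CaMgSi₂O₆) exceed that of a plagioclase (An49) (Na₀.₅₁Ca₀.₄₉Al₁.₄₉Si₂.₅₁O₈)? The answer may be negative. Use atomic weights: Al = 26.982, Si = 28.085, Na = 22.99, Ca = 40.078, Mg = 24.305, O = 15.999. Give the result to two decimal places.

11.24 percentage points

Ca in CaMgSi₂O₆: molar mass 216.547 g/mol; 1×40.078 = 40.078 g → 18.51 wt%.
Ca in Na₀.₅₁Ca₀.₄₉Al₁.₄₉Si₂.₅₁O₈: molar mass 270.052 g/mol; 0.49×40.078 = 19.638 g → 7.27 wt%.
Difference = 18.51 − 7.27 = 11.24 percentage points.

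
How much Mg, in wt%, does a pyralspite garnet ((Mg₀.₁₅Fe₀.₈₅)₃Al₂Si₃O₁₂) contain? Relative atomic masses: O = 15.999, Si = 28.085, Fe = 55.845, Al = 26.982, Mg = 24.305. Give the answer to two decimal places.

M((Mg₀.₁₅Fe₀.₈₅)₃Al₂Si₃O₁₂) = 483.549 g/mol.
Mg contributes 0.45 × 24.305 = 10.937 g per mole.
10.937/483.549 = 0.0226 → 2.26%.

2.26 wt%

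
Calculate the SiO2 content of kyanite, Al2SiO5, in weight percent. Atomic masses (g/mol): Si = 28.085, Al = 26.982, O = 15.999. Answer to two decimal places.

Formula mass = 162.044 g/mol.
1 Si → 1.0000 mol SiO2 per formula unit; M(SiO2) = 60.083, so SiO2 mass = 60.083 g.
60.083/162.044 × 100 = 37.08 wt%.

37.08 wt%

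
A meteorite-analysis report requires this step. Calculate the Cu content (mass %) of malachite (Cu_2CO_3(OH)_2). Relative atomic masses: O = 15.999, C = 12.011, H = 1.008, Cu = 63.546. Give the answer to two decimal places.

57.48 mass %

M(Cu_2CO_3(OH)_2) = 221.114 g/mol.
Cu contributes 2 × 63.546 = 127.092 g per mole.
127.092/221.114 = 0.5748 → 57.48%.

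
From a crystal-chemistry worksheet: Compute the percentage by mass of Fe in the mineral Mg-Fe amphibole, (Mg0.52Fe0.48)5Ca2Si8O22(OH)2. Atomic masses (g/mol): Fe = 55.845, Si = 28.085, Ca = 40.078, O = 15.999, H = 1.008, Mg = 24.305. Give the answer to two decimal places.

M((Mg0.52Fe0.48)5Ca2Si8O22(OH)2) = 888.049 g/mol.
Fe contributes 2.40 × 55.845 = 134.028 g per mole.
134.028/888.049 = 0.1509 → 15.09%.

15.09 wt%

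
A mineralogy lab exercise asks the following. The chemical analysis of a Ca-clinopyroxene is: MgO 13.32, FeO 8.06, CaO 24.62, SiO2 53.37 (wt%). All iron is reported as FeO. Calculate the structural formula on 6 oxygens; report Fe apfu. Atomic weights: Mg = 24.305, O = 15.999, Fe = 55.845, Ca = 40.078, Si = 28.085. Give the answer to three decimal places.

MgO (M=40.304): mol = 0.33049; Mg = 0.33049, O = 0.33049.
FeO (M=71.844): mol = 0.11219; Fe = 0.11219, O = 0.11219.
CaO (M=56.077): mol = 0.43904; Ca = 0.43904, O = 0.43904.
SiO2 (M=60.083): mol = 0.88827; Si = 0.88827, O = 1.77654.
ΣO = 2.65826; factor = 6/ΣO = 2.25712.
Fe apfu = 0.11219 × 2.25712 = 0.253.

0.253 Fe apfu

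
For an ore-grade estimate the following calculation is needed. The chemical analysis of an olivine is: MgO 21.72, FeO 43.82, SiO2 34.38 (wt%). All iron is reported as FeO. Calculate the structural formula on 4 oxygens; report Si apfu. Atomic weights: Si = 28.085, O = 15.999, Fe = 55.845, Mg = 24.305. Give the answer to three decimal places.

0.998 Si apfu

21.72 wt% MgO ÷ 40.304 g/mol = 0.53890 mol, giving 0.53890 Mg and 0.53890 O.
43.82 wt% FeO ÷ 71.844 g/mol = 0.60993 mol, giving 0.60993 Fe and 0.60993 O.
34.38 wt% SiO2 ÷ 60.083 g/mol = 0.57221 mol, giving 0.57221 Si and 1.14442 O.
Oxygen sums to 2.29325; scaling by 4/2.29325 = 1.74425 puts the formula on 4 O.
Si: 0.57221 × 1.74425 = 0.998 atoms per formula unit.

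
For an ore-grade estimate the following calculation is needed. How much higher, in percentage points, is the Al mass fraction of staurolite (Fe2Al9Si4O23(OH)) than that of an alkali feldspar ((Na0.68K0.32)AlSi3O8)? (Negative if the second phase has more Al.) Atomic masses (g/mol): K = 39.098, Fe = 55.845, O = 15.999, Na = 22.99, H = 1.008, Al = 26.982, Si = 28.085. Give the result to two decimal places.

M(Fe2Al9Si4O23(OH)) = 851.852 g/mol, so wt% Al = 242.838/851.852 × 100 = 28.51%.
M((Na0.68K0.32)AlSi3O8) = 267.374 g/mol, so wt% Al = 26.982/267.374 × 100 = 10.09%.
28.51 − 10.09 = 18.42 pp.

18.42 percentage points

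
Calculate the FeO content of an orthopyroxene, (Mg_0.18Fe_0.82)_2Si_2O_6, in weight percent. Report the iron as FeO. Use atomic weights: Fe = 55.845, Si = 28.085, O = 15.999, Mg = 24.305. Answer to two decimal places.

M((Mg_0.18Fe_0.82)_2Si_2O_6) = 252.500 g/mol; M(FeO) = 71.844 g/mol.
Moles FeO per formula unit = 1.64 Fe ÷ 1 = 1.6400.
FeO fraction = (1.6400 × 71.844) / 252.500 = 117.824/252.500 = 0.4666.

46.66 wt%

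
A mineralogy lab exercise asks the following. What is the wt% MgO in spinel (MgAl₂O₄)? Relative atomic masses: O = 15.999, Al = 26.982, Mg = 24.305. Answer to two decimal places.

Molar mass of MgAl₂O₄ = 1·24.305 + 2·26.982 + 4·15.999 = 142.265 g/mol.
Each formula unit contains 1 Mg, equivalent to 1/1 = 1.0000 mol MgO.
M(MgO) = 1×24.305 + 1×15.999 = 40.304 g/mol.
Mass of MgO per formula unit = 1.0000 × 40.304 = 40.304 g.
MgO wt% = 40.304 / 142.265 × 100 = 28.33%.

28.33 wt%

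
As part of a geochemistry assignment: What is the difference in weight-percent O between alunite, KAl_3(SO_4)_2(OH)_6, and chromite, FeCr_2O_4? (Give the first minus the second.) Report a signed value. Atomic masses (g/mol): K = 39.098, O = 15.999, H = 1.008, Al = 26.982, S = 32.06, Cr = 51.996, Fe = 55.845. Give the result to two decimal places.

25.49 percentage points

M(KAl_3(SO_4)_2(OH)_6) = 414.198 g/mol, so wt% O = 223.986/414.198 × 100 = 54.08%.
M(FeCr_2O_4) = 223.833 g/mol, so wt% O = 63.996/223.833 × 100 = 28.59%.
54.08 − 28.59 = 25.49 pp.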